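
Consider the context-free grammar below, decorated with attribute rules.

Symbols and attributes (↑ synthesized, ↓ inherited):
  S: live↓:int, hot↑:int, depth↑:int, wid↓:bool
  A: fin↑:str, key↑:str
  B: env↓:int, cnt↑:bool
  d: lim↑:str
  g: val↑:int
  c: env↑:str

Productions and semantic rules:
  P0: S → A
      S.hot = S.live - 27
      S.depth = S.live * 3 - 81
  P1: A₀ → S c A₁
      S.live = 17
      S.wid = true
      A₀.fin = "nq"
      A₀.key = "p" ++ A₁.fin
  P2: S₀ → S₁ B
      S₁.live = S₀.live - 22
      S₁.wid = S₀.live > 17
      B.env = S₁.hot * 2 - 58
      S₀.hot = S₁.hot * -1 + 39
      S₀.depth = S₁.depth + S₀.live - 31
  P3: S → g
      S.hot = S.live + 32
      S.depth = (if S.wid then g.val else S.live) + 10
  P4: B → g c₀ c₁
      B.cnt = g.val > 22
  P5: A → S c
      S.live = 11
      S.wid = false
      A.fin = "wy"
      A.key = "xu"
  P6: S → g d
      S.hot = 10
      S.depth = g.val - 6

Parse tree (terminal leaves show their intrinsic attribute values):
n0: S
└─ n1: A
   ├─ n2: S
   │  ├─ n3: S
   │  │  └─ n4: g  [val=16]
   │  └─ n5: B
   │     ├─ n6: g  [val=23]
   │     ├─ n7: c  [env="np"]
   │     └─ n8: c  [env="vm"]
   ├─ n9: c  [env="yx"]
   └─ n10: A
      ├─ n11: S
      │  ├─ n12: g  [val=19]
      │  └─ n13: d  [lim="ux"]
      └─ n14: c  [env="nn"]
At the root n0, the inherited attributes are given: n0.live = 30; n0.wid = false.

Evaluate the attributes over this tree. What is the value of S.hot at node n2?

12

1. n0.live = 30  [given at root]
2. n0.wid = false  [given at root]
3. n2.live = 17  [17]
4. n2.wid = true  [true]
5. n3.live = -5  [S₀.live - 22]
6. n3.wid = false  [S₀.live > 17]
7. n4.val = 16  [terminal]
8. n3.hot = 27  [S.live + 32]
9. n3.depth = 5  [(if S.wid then g.val else S.live) + 10]
10. n5.env = -4  [S₁.hot * 2 - 58]
11. n6.val = 23  [terminal]
12. n7.env = "np"  [terminal]
13. n8.env = "vm"  [terminal]
14. n5.cnt = true  [g.val > 22]
15. n2.hot = 12  [S₁.hot * -1 + 39]
16. n2.depth = -9  [S₁.depth + S₀.live - 31]
17. n9.env = "yx"  [terminal]
18. n11.live = 11  [11]
19. n11.wid = false  [false]
20. n12.val = 19  [terminal]
21. n13.lim = "ux"  [terminal]
22. n11.hot = 10  [10]
23. n11.depth = 13  [g.val - 6]
24. n14.env = "nn"  [terminal]
25. n10.fin = "wy"  ["wy"]
26. n10.key = "xu"  ["xu"]
27. n1.fin = "nq"  ["nq"]
28. n1.key = "pwy"  ["p" ++ A₁.fin]
29. n0.hot = 3  [S.live - 27]
30. n0.depth = 9  [S.live * 3 - 81]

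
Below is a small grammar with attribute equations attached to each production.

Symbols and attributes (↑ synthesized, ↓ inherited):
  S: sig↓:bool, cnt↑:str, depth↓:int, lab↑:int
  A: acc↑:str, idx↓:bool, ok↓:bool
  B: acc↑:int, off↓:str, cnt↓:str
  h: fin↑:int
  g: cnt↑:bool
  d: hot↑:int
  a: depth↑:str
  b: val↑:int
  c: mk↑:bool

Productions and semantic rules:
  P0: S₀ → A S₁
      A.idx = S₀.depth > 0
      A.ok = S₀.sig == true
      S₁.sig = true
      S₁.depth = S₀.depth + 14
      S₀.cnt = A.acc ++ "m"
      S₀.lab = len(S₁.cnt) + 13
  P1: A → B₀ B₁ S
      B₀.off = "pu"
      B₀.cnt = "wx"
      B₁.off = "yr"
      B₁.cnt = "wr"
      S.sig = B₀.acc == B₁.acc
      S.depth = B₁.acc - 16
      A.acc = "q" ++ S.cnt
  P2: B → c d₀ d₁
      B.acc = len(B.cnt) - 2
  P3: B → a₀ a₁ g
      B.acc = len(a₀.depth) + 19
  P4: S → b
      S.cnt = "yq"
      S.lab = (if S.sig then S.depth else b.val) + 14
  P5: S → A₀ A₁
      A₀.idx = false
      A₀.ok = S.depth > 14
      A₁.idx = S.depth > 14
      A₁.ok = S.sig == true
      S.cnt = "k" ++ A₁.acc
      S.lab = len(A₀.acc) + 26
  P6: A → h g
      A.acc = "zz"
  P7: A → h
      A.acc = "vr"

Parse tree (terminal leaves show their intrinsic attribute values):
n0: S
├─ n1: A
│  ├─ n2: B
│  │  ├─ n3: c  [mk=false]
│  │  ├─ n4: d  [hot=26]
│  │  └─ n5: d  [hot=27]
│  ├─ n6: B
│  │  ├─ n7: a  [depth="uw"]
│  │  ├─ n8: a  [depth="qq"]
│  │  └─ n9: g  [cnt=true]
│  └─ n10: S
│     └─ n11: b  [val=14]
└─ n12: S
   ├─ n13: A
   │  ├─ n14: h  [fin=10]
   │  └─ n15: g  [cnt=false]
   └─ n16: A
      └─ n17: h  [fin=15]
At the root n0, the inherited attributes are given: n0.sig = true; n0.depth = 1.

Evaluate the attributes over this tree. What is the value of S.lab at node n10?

1. n0.sig = true  [given at root]
2. n0.depth = 1  [given at root]
3. n1.idx = true  [S₀.depth > 0]
4. n1.ok = true  [S₀.sig == true]
5. n2.off = "pu"  ["pu"]
6. n2.cnt = "wx"  ["wx"]
7. n3.mk = false  [terminal]
8. n4.hot = 26  [terminal]
9. n5.hot = 27  [terminal]
10. n2.acc = 0  [len(B.cnt) - 2]
11. n6.off = "yr"  ["yr"]
12. n6.cnt = "wr"  ["wr"]
13. n7.depth = "uw"  [terminal]
14. n8.depth = "qq"  [terminal]
15. n9.cnt = true  [terminal]
16. n6.acc = 21  [len(a₀.depth) + 19]
17. n10.sig = false  [B₀.acc == B₁.acc]
18. n10.depth = 5  [B₁.acc - 16]
19. n11.val = 14  [terminal]
20. n10.cnt = "yq"  ["yq"]
21. n10.lab = 28  [(if S.sig then S.depth else b.val) + 14]
22. n1.acc = "qyq"  ["q" ++ S.cnt]
23. n12.sig = true  [true]
24. n12.depth = 15  [S₀.depth + 14]
25. n13.idx = false  [false]
26. n13.ok = true  [S.depth > 14]
27. n14.fin = 10  [terminal]
28. n15.cnt = false  [terminal]
29. n13.acc = "zz"  ["zz"]
30. n16.idx = true  [S.depth > 14]
31. n16.ok = true  [S.sig == true]
32. n17.fin = 15  [terminal]
33. n16.acc = "vr"  ["vr"]
34. n12.cnt = "kvr"  ["k" ++ A₁.acc]
35. n12.lab = 28  [len(A₀.acc) + 26]
36. n0.cnt = "qyqm"  [A.acc ++ "m"]
37. n0.lab = 16  [len(S₁.cnt) + 13]

28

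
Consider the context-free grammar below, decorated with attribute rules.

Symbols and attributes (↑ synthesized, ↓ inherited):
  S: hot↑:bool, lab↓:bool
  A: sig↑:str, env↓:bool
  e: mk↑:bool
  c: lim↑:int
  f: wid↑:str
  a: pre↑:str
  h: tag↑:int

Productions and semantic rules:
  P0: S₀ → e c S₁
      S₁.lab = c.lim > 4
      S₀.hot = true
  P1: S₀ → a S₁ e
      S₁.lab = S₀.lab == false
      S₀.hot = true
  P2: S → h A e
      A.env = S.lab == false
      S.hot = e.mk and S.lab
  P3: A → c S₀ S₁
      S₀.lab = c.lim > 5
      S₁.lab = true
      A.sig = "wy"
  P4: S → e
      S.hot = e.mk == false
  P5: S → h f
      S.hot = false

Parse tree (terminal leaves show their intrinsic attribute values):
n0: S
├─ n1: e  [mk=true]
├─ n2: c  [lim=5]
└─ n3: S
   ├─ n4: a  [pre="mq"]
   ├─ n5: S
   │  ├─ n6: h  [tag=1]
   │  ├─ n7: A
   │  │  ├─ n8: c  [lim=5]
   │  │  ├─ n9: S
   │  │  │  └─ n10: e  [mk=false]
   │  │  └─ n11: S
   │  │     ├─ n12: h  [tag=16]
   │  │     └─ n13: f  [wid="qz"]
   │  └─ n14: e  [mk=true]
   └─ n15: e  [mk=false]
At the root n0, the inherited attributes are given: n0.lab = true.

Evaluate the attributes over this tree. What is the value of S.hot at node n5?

false

1. n0.lab = true  [given at root]
2. n1.mk = true  [terminal]
3. n2.lim = 5  [terminal]
4. n3.lab = true  [c.lim > 4]
5. n4.pre = "mq"  [terminal]
6. n5.lab = false  [S₀.lab == false]
7. n6.tag = 1  [terminal]
8. n7.env = true  [S.lab == false]
9. n8.lim = 5  [terminal]
10. n9.lab = false  [c.lim > 5]
11. n10.mk = false  [terminal]
12. n9.hot = true  [e.mk == false]
13. n11.lab = true  [true]
14. n12.tag = 16  [terminal]
15. n13.wid = "qz"  [terminal]
16. n11.hot = false  [false]
17. n7.sig = "wy"  ["wy"]
18. n14.mk = true  [terminal]
19. n5.hot = false  [e.mk and S.lab]
20. n15.mk = false  [terminal]
21. n3.hot = true  [true]
22. n0.hot = true  [true]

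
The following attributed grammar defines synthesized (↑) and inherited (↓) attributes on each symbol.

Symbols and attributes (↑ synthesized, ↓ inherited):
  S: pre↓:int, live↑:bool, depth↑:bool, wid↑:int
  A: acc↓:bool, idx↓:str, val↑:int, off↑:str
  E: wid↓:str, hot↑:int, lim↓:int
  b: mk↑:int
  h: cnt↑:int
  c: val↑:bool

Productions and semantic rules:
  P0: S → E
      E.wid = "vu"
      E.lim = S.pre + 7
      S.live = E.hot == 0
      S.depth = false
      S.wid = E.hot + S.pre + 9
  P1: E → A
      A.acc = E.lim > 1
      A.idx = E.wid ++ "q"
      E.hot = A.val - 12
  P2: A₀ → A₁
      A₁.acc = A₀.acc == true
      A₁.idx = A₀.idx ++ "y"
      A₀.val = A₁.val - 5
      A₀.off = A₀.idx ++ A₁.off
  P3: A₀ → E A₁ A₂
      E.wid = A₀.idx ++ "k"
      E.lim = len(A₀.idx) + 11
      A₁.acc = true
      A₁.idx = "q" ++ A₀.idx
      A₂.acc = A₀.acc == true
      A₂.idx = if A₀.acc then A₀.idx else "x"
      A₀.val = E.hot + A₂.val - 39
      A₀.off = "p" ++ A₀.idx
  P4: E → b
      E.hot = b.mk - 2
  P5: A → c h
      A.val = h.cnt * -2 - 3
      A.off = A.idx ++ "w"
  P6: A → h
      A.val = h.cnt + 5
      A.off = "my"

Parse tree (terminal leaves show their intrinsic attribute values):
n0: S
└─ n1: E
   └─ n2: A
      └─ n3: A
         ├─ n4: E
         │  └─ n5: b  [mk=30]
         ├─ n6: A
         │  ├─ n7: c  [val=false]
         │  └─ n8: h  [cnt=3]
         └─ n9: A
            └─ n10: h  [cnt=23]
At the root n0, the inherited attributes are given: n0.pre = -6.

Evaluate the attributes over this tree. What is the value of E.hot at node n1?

0

1. n0.pre = -6  [given at root]
2. n1.wid = "vu"  ["vu"]
3. n1.lim = 1  [S.pre + 7]
4. n2.acc = false  [E.lim > 1]
5. n2.idx = "vuq"  [E.wid ++ "q"]
6. n3.acc = false  [A₀.acc == true]
7. n3.idx = "vuqy"  [A₀.idx ++ "y"]
8. n4.wid = "vuqyk"  [A₀.idx ++ "k"]
9. n4.lim = 15  [len(A₀.idx) + 11]
10. n5.mk = 30  [terminal]
11. n4.hot = 28  [b.mk - 2]
12. n6.acc = true  [true]
13. n6.idx = "qvuqy"  ["q" ++ A₀.idx]
14. n7.val = false  [terminal]
15. n8.cnt = 3  [terminal]
16. n6.val = -9  [h.cnt * -2 - 3]
17. n6.off = "qvuqyw"  [A.idx ++ "w"]
18. n9.acc = false  [A₀.acc == true]
19. n9.idx = "x"  [if A₀.acc then A₀.idx else "x"]
20. n10.cnt = 23  [terminal]
21. n9.val = 28  [h.cnt + 5]
22. n9.off = "my"  ["my"]
23. n3.val = 17  [E.hot + A₂.val - 39]
24. n3.off = "pvuqy"  ["p" ++ A₀.idx]
25. n2.val = 12  [A₁.val - 5]
26. n2.off = "vuqpvuqy"  [A₀.idx ++ A₁.off]
27. n1.hot = 0  [A.val - 12]
28. n0.live = true  [E.hot == 0]
29. n0.depth = false  [false]
30. n0.wid = 3  [E.hot + S.pre + 9]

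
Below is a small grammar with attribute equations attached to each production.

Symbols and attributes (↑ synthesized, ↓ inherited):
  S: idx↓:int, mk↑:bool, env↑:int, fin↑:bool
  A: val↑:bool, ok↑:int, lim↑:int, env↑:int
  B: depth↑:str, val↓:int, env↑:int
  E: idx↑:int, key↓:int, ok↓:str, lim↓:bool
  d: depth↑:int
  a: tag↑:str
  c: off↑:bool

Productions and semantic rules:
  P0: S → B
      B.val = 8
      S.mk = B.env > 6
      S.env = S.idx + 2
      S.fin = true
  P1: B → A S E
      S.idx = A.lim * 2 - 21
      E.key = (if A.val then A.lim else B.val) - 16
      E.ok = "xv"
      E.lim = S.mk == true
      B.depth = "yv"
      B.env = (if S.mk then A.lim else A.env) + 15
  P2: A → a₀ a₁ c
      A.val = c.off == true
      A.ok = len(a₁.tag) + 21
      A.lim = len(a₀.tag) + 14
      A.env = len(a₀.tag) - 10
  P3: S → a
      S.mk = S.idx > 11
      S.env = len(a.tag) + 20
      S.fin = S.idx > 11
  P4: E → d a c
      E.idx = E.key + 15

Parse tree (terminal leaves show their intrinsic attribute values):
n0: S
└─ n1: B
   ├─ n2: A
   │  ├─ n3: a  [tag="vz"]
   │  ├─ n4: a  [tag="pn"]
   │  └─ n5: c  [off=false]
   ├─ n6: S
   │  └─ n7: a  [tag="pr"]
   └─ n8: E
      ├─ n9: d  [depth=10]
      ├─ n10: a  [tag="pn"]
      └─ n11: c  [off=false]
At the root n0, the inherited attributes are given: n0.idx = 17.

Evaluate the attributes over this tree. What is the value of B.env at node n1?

1. n0.idx = 17  [given at root]
2. n1.val = 8  [8]
3. n3.tag = "vz"  [terminal]
4. n4.tag = "pn"  [terminal]
5. n5.off = false  [terminal]
6. n2.val = false  [c.off == true]
7. n2.ok = 23  [len(a₁.tag) + 21]
8. n2.lim = 16  [len(a₀.tag) + 14]
9. n2.env = -8  [len(a₀.tag) - 10]
10. n6.idx = 11  [A.lim * 2 - 21]
11. n7.tag = "pr"  [terminal]
12. n6.mk = false  [S.idx > 11]
13. n6.env = 22  [len(a.tag) + 20]
14. n6.fin = false  [S.idx > 11]
15. n8.key = -8  [(if A.val then A.lim else B.val) - 16]
16. n8.ok = "xv"  ["xv"]
17. n8.lim = false  [S.mk == true]
18. n9.depth = 10  [terminal]
19. n10.tag = "pn"  [terminal]
20. n11.off = false  [terminal]
21. n8.idx = 7  [E.key + 15]
22. n1.depth = "yv"  ["yv"]
23. n1.env = 7  [(if S.mk then A.lim else A.env) + 15]
24. n0.mk = true  [B.env > 6]
25. n0.env = 19  [S.idx + 2]
26. n0.fin = true  [true]

7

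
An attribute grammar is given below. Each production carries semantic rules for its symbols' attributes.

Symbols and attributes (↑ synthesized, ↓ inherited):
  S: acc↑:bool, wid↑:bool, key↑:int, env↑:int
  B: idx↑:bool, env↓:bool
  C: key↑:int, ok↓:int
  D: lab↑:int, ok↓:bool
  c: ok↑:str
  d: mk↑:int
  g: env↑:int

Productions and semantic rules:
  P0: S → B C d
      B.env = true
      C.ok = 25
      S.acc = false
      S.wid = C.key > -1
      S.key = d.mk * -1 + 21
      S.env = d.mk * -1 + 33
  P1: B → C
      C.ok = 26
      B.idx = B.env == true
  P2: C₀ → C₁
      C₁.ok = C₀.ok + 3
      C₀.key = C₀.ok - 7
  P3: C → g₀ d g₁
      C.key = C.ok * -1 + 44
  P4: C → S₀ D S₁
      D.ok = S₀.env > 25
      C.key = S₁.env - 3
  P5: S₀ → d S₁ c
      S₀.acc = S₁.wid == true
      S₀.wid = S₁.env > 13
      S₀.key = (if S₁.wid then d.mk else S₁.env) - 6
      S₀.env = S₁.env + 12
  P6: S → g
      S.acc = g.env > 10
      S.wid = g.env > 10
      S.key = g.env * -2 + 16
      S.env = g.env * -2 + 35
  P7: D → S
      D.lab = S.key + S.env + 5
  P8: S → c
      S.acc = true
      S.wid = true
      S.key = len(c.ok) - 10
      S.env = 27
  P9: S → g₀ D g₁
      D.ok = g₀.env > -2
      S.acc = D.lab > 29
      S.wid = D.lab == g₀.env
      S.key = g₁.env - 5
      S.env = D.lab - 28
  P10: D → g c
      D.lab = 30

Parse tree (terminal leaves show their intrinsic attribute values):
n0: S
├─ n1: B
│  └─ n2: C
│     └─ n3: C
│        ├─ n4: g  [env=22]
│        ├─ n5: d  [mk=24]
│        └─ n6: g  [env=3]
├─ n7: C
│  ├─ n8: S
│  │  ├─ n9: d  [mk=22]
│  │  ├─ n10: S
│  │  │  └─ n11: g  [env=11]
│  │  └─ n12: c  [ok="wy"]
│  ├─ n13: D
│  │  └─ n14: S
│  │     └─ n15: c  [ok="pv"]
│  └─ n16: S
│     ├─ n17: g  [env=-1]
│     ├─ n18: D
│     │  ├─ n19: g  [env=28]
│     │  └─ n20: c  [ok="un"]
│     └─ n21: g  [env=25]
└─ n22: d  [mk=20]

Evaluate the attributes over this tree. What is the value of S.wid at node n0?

1. n1.env = true  [true]
2. n2.ok = 26  [26]
3. n3.ok = 29  [C₀.ok + 3]
4. n4.env = 22  [terminal]
5. n5.mk = 24  [terminal]
6. n6.env = 3  [terminal]
7. n3.key = 15  [C.ok * -1 + 44]
8. n2.key = 19  [C₀.ok - 7]
9. n1.idx = true  [B.env == true]
10. n7.ok = 25  [25]
11. n9.mk = 22  [terminal]
12. n11.env = 11  [terminal]
13. n10.acc = true  [g.env > 10]
14. n10.wid = true  [g.env > 10]
15. n10.key = -6  [g.env * -2 + 16]
16. n10.env = 13  [g.env * -2 + 35]
17. n12.ok = "wy"  [terminal]
18. n8.acc = true  [S₁.wid == true]
19. n8.wid = false  [S₁.env > 13]
20. n8.key = 16  [(if S₁.wid then d.mk else S₁.env) - 6]
21. n8.env = 25  [S₁.env + 12]
22. n13.ok = false  [S₀.env > 25]
23. n15.ok = "pv"  [terminal]
24. n14.acc = true  [true]
25. n14.wid = true  [true]
26. n14.key = -8  [len(c.ok) - 10]
27. n14.env = 27  [27]
28. n13.lab = 24  [S.key + S.env + 5]
29. n17.env = -1  [terminal]
30. n18.ok = true  [g₀.env > -2]
31. n19.env = 28  [terminal]
32. n20.ok = "un"  [terminal]
33. n18.lab = 30  [30]
34. n21.env = 25  [terminal]
35. n16.acc = true  [D.lab > 29]
36. n16.wid = false  [D.lab == g₀.env]
37. n16.key = 20  [g₁.env - 5]
38. n16.env = 2  [D.lab - 28]
39. n7.key = -1  [S₁.env - 3]
40. n22.mk = 20  [terminal]
41. n0.acc = false  [false]
42. n0.wid = false  [C.key > -1]
43. n0.key = 1  [d.mk * -1 + 21]
44. n0.env = 13  [d.mk * -1 + 33]

false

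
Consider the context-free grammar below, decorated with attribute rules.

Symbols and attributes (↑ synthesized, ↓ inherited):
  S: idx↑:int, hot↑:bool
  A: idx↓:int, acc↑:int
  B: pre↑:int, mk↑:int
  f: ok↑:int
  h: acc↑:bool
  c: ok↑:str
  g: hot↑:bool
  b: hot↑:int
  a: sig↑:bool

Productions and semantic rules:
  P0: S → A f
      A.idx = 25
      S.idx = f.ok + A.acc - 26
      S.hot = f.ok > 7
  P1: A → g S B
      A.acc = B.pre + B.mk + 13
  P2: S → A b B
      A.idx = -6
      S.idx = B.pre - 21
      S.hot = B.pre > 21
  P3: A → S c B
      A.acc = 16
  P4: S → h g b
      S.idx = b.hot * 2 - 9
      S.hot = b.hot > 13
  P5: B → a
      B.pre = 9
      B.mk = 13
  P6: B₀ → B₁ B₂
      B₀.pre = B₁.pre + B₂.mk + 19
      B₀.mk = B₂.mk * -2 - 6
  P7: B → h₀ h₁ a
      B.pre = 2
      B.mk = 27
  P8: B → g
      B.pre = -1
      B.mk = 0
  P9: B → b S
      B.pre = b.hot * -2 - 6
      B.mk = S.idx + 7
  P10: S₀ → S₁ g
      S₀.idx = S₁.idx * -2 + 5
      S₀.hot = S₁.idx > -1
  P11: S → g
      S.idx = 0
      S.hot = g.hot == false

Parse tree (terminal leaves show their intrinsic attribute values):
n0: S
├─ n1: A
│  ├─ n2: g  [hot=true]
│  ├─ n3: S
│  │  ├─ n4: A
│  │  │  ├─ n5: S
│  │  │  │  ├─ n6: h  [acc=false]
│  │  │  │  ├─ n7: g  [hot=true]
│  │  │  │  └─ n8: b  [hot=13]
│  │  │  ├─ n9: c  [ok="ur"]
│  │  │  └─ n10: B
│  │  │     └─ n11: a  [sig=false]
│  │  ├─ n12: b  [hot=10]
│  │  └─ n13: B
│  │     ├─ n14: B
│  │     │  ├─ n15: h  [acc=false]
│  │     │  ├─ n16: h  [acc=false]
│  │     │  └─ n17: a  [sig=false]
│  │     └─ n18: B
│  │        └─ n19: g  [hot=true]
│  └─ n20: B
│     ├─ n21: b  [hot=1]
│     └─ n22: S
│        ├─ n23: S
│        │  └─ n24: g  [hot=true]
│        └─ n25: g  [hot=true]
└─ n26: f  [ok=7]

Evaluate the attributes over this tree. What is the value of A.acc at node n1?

1. n1.idx = 25  [25]
2. n2.hot = true  [terminal]
3. n4.idx = -6  [-6]
4. n6.acc = false  [terminal]
5. n7.hot = true  [terminal]
6. n8.hot = 13  [terminal]
7. n5.idx = 17  [b.hot * 2 - 9]
8. n5.hot = false  [b.hot > 13]
9. n9.ok = "ur"  [terminal]
10. n11.sig = false  [terminal]
11. n10.pre = 9  [9]
12. n10.mk = 13  [13]
13. n4.acc = 16  [16]
14. n12.hot = 10  [terminal]
15. n15.acc = false  [terminal]
16. n16.acc = false  [terminal]
17. n17.sig = false  [terminal]
18. n14.pre = 2  [2]
19. n14.mk = 27  [27]
20. n19.hot = true  [terminal]
21. n18.pre = -1  [-1]
22. n18.mk = 0  [0]
23. n13.pre = 21  [B₁.pre + B₂.mk + 19]
24. n13.mk = -6  [B₂.mk * -2 - 6]
25. n3.idx = 0  [B.pre - 21]
26. n3.hot = false  [B.pre > 21]
27. n21.hot = 1  [terminal]
28. n24.hot = true  [terminal]
29. n23.idx = 0  [0]
30. n23.hot = false  [g.hot == false]
31. n25.hot = true  [terminal]
32. n22.idx = 5  [S₁.idx * -2 + 5]
33. n22.hot = true  [S₁.idx > -1]
34. n20.pre = -8  [b.hot * -2 - 6]
35. n20.mk = 12  [S.idx + 7]
36. n1.acc = 17  [B.pre + B.mk + 13]
37. n26.ok = 7  [terminal]
38. n0.idx = -2  [f.ok + A.acc - 26]
39. n0.hot = false  [f.ok > 7]

17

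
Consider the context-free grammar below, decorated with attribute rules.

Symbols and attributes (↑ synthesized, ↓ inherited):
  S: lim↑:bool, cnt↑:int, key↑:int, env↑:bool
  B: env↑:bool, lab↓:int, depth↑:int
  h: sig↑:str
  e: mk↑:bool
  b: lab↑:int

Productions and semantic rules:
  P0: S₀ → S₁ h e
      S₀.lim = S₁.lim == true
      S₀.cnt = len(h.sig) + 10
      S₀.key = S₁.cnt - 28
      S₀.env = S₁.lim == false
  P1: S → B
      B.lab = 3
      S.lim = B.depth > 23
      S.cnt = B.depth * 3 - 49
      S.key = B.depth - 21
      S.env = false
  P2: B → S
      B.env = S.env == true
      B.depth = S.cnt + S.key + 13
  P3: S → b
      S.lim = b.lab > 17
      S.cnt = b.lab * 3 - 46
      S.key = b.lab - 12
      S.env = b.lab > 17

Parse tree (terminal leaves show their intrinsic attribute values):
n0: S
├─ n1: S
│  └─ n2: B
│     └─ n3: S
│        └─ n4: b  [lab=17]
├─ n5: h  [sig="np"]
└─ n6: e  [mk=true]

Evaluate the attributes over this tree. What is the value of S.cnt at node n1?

20

1. n2.lab = 3  [3]
2. n4.lab = 17  [terminal]
3. n3.lim = false  [b.lab > 17]
4. n3.cnt = 5  [b.lab * 3 - 46]
5. n3.key = 5  [b.lab - 12]
6. n3.env = false  [b.lab > 17]
7. n2.env = false  [S.env == true]
8. n2.depth = 23  [S.cnt + S.key + 13]
9. n1.lim = false  [B.depth > 23]
10. n1.cnt = 20  [B.depth * 3 - 49]
11. n1.key = 2  [B.depth - 21]
12. n1.env = false  [false]
13. n5.sig = "np"  [terminal]
14. n6.mk = true  [terminal]
15. n0.lim = false  [S₁.lim == true]
16. n0.cnt = 12  [len(h.sig) + 10]
17. n0.key = -8  [S₁.cnt - 28]
18. n0.env = true  [S₁.lim == false]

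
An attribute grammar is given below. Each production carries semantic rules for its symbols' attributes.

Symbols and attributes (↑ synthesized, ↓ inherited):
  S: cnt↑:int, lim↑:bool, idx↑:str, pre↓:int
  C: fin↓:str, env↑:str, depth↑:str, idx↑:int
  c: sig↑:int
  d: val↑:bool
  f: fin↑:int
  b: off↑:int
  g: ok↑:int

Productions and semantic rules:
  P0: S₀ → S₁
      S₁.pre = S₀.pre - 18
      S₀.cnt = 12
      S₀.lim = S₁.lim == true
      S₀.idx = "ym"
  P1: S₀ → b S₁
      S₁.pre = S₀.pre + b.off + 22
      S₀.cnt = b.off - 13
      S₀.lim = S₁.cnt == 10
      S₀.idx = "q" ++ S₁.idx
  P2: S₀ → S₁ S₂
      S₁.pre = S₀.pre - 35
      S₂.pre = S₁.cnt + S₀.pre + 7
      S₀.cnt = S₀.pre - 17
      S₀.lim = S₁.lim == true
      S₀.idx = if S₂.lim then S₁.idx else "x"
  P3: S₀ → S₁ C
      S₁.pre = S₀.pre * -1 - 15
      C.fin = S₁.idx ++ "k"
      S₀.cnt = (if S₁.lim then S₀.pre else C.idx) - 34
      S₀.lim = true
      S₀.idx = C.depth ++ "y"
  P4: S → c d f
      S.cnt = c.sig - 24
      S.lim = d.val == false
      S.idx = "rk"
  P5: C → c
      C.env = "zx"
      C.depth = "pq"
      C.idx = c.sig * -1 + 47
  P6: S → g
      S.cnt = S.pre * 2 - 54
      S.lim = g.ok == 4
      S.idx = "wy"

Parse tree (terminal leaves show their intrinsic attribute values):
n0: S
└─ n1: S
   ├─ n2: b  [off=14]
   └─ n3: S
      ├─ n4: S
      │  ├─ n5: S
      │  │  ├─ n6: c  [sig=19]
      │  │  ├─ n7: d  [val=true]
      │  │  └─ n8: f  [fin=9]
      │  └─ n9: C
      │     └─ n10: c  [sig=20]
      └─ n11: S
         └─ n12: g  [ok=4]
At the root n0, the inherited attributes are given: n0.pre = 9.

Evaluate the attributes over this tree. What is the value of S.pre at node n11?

1. n0.pre = 9  [given at root]
2. n1.pre = -9  [S₀.pre - 18]
3. n2.off = 14  [terminal]
4. n3.pre = 27  [S₀.pre + b.off + 22]
5. n4.pre = -8  [S₀.pre - 35]
6. n5.pre = -7  [S₀.pre * -1 - 15]
7. n6.sig = 19  [terminal]
8. n7.val = true  [terminal]
9. n8.fin = 9  [terminal]
10. n5.cnt = -5  [c.sig - 24]
11. n5.lim = false  [d.val == false]
12. n5.idx = "rk"  ["rk"]
13. n9.fin = "rkk"  [S₁.idx ++ "k"]
14. n10.sig = 20  [terminal]
15. n9.env = "zx"  ["zx"]
16. n9.depth = "pq"  ["pq"]
17. n9.idx = 27  [c.sig * -1 + 47]
18. n4.cnt = -7  [(if S₁.lim then S₀.pre else C.idx) - 34]
19. n4.lim = true  [true]
20. n4.idx = "pqy"  [C.depth ++ "y"]
21. n11.pre = 27  [S₁.cnt + S₀.pre + 7]
22. n12.ok = 4  [terminal]
23. n11.cnt = 0  [S.pre * 2 - 54]
24. n11.lim = true  [g.ok == 4]
25. n11.idx = "wy"  ["wy"]
26. n3.cnt = 10  [S₀.pre - 17]
27. n3.lim = true  [S₁.lim == true]
28. n3.idx = "pqy"  [if S₂.lim then S₁.idx else "x"]
29. n1.cnt = 1  [b.off - 13]
30. n1.lim = true  [S₁.cnt == 10]
31. n1.idx = "qpqy"  ["q" ++ S₁.idx]
32. n0.cnt = 12  [12]
33. n0.lim = true  [S₁.lim == true]
34. n0.idx = "ym"  ["ym"]

27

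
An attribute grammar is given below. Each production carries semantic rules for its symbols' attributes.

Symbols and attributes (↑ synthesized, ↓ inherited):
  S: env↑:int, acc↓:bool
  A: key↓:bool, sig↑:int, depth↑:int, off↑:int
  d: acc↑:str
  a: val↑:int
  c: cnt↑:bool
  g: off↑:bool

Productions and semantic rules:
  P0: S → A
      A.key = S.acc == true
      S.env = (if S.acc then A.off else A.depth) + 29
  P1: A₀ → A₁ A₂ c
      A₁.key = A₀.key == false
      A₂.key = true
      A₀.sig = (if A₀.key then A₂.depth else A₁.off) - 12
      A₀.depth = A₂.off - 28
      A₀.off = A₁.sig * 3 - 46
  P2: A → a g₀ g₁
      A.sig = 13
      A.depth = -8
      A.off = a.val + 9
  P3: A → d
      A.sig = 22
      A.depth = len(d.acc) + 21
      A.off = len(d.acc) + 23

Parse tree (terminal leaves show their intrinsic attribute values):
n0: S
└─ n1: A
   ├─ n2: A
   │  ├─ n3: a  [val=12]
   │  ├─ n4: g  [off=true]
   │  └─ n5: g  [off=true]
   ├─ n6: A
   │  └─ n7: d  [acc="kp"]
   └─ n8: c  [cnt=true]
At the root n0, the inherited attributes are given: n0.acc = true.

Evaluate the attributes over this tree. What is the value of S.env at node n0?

1. n0.acc = true  [given at root]
2. n1.key = true  [S.acc == true]
3. n2.key = false  [A₀.key == false]
4. n3.val = 12  [terminal]
5. n4.off = true  [terminal]
6. n5.off = true  [terminal]
7. n2.sig = 13  [13]
8. n2.depth = -8  [-8]
9. n2.off = 21  [a.val + 9]
10. n6.key = true  [true]
11. n7.acc = "kp"  [terminal]
12. n6.sig = 22  [22]
13. n6.depth = 23  [len(d.acc) + 21]
14. n6.off = 25  [len(d.acc) + 23]
15. n8.cnt = true  [terminal]
16. n1.sig = 11  [(if A₀.key then A₂.depth else A₁.off) - 12]
17. n1.depth = -3  [A₂.off - 28]
18. n1.off = -7  [A₁.sig * 3 - 46]
19. n0.env = 22  [(if S.acc then A.off else A.depth) + 29]

22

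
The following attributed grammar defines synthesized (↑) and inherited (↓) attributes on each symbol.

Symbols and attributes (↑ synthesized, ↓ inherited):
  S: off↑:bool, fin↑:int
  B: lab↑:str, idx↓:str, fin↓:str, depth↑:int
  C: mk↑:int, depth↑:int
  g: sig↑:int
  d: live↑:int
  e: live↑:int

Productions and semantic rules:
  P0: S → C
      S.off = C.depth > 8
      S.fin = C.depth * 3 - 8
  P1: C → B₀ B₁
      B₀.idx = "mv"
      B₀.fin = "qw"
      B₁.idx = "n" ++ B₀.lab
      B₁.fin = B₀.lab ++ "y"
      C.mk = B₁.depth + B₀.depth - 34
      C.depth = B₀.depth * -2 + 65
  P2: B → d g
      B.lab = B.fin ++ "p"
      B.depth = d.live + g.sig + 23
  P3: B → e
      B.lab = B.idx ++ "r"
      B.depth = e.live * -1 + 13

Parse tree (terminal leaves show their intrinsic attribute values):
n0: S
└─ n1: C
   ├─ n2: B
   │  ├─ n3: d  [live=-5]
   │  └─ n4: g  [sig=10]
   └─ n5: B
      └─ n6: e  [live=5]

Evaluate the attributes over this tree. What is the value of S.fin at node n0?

1. n2.idx = "mv"  ["mv"]
2. n2.fin = "qw"  ["qw"]
3. n3.live = -5  [terminal]
4. n4.sig = 10  [terminal]
5. n2.lab = "qwp"  [B.fin ++ "p"]
6. n2.depth = 28  [d.live + g.sig + 23]
7. n5.idx = "nqwp"  ["n" ++ B₀.lab]
8. n5.fin = "qwpy"  [B₀.lab ++ "y"]
9. n6.live = 5  [terminal]
10. n5.lab = "nqwpr"  [B.idx ++ "r"]
11. n5.depth = 8  [e.live * -1 + 13]
12. n1.mk = 2  [B₁.depth + B₀.depth - 34]
13. n1.depth = 9  [B₀.depth * -2 + 65]
14. n0.off = true  [C.depth > 8]
15. n0.fin = 19  [C.depth * 3 - 8]

19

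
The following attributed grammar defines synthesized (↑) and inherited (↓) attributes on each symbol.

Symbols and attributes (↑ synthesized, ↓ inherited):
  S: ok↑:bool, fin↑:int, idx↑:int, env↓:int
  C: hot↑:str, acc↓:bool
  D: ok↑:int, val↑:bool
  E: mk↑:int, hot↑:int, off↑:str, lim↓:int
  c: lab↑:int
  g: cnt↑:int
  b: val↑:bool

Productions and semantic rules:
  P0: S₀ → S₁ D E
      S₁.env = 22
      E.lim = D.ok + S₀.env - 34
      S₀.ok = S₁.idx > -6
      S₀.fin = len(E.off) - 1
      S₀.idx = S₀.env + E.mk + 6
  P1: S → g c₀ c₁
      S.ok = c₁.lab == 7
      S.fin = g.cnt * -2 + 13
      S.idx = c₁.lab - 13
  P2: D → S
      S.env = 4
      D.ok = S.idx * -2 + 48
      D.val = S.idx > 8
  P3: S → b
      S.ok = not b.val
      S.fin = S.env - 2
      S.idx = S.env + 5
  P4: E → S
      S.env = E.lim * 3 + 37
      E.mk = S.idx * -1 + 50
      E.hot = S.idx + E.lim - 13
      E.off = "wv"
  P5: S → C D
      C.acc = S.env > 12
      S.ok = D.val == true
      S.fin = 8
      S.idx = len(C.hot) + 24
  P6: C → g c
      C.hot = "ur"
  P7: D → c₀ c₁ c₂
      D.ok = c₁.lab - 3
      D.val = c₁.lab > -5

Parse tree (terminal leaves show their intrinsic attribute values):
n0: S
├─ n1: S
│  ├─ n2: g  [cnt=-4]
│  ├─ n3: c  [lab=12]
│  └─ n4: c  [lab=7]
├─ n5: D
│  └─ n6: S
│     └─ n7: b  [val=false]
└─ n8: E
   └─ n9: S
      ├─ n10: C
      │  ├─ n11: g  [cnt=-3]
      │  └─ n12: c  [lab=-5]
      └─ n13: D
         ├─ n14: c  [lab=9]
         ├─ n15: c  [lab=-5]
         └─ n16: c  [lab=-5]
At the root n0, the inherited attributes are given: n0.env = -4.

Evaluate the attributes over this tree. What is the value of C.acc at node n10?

1. n0.env = -4  [given at root]
2. n1.env = 22  [22]
3. n2.cnt = -4  [terminal]
4. n3.lab = 12  [terminal]
5. n4.lab = 7  [terminal]
6. n1.ok = true  [c₁.lab == 7]
7. n1.fin = 21  [g.cnt * -2 + 13]
8. n1.idx = -6  [c₁.lab - 13]
9. n6.env = 4  [4]
10. n7.val = false  [terminal]
11. n6.ok = true  [not b.val]
12. n6.fin = 2  [S.env - 2]
13. n6.idx = 9  [S.env + 5]
14. n5.ok = 30  [S.idx * -2 + 48]
15. n5.val = true  [S.idx > 8]
16. n8.lim = -8  [D.ok + S₀.env - 34]
17. n9.env = 13  [E.lim * 3 + 37]
18. n10.acc = true  [S.env > 12]
19. n11.cnt = -3  [terminal]
20. n12.lab = -5  [terminal]
21. n10.hot = "ur"  ["ur"]
22. n14.lab = 9  [terminal]
23. n15.lab = -5  [terminal]
24. n16.lab = -5  [terminal]
25. n13.ok = -8  [c₁.lab - 3]
26. n13.val = false  [c₁.lab > -5]
27. n9.ok = false  [D.val == true]
28. n9.fin = 8  [8]
29. n9.idx = 26  [len(C.hot) + 24]
30. n8.mk = 24  [S.idx * -1 + 50]
31. n8.hot = 5  [S.idx + E.lim - 13]
32. n8.off = "wv"  ["wv"]
33. n0.ok = false  [S₁.idx > -6]
34. n0.fin = 1  [len(E.off) - 1]
35. n0.idx = 26  [S₀.env + E.mk + 6]

true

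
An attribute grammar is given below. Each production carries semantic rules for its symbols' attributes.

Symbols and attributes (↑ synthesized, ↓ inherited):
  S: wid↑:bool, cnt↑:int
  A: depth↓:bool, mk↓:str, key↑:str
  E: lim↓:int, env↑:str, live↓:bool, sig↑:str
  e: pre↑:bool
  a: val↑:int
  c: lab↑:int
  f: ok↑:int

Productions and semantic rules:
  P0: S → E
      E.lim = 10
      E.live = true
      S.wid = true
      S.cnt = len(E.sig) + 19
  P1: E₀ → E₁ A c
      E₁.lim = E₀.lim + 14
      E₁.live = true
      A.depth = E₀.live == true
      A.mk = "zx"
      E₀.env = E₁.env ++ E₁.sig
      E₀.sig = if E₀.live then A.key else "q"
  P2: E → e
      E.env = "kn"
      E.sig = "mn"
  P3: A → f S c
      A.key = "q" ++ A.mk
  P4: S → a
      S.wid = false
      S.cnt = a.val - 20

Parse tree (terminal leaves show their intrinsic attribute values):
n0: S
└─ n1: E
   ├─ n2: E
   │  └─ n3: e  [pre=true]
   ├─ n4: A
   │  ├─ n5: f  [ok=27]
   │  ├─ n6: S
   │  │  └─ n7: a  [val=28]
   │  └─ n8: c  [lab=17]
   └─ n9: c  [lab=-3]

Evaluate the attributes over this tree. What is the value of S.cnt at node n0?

22

1. n1.lim = 10  [10]
2. n1.live = true  [true]
3. n2.lim = 24  [E₀.lim + 14]
4. n2.live = true  [true]
5. n3.pre = true  [terminal]
6. n2.env = "kn"  ["kn"]
7. n2.sig = "mn"  ["mn"]
8. n4.depth = true  [E₀.live == true]
9. n4.mk = "zx"  ["zx"]
10. n5.ok = 27  [terminal]
11. n7.val = 28  [terminal]
12. n6.wid = false  [false]
13. n6.cnt = 8  [a.val - 20]
14. n8.lab = 17  [terminal]
15. n4.key = "qzx"  ["q" ++ A.mk]
16. n9.lab = -3  [terminal]
17. n1.env = "knmn"  [E₁.env ++ E₁.sig]
18. n1.sig = "qzx"  [if E₀.live then A.key else "q"]
19. n0.wid = true  [true]
20. n0.cnt = 22  [len(E.sig) + 19]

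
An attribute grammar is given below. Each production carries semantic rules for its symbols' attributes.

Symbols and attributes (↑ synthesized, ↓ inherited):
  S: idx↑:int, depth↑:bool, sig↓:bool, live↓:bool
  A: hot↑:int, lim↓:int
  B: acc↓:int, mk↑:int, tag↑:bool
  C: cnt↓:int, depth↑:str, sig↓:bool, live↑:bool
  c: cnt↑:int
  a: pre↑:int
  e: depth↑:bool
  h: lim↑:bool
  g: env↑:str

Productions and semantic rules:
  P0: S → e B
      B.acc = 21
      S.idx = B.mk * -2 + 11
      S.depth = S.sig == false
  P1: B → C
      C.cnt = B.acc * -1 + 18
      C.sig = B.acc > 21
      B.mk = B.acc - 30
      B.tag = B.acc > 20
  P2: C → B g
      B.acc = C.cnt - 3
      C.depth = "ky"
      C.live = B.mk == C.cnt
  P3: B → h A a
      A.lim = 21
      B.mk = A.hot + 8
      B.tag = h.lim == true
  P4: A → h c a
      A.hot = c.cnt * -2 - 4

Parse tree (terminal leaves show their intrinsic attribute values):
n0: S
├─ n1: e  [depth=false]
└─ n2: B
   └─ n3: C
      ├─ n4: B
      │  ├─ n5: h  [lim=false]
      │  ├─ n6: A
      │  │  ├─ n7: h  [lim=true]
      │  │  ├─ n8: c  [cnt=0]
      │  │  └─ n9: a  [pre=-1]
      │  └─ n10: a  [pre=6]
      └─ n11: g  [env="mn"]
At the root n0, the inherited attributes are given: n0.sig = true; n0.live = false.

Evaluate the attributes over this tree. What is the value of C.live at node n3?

false

1. n0.sig = true  [given at root]
2. n0.live = false  [given at root]
3. n1.depth = false  [terminal]
4. n2.acc = 21  [21]
5. n3.cnt = -3  [B.acc * -1 + 18]
6. n3.sig = false  [B.acc > 21]
7. n4.acc = -6  [C.cnt - 3]
8. n5.lim = false  [terminal]
9. n6.lim = 21  [21]
10. n7.lim = true  [terminal]
11. n8.cnt = 0  [terminal]
12. n9.pre = -1  [terminal]
13. n6.hot = -4  [c.cnt * -2 - 4]
14. n10.pre = 6  [terminal]
15. n4.mk = 4  [A.hot + 8]
16. n4.tag = false  [h.lim == true]
17. n11.env = "mn"  [terminal]
18. n3.depth = "ky"  ["ky"]
19. n3.live = false  [B.mk == C.cnt]
20. n2.mk = -9  [B.acc - 30]
21. n2.tag = true  [B.acc > 20]
22. n0.idx = 29  [B.mk * -2 + 11]
23. n0.depth = false  [S.sig == false]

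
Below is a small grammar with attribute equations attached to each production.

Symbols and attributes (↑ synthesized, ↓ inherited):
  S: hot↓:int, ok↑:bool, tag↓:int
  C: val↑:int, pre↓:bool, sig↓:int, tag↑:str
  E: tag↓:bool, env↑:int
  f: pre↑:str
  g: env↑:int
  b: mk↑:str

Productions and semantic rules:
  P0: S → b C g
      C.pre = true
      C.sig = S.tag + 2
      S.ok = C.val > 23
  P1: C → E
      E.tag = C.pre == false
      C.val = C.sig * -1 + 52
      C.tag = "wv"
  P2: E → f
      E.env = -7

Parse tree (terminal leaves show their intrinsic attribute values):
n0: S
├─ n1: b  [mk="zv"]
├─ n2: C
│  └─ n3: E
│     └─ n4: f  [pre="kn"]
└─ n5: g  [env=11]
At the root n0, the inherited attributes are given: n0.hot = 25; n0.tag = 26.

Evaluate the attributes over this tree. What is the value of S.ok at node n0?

1. n0.hot = 25  [given at root]
2. n0.tag = 26  [given at root]
3. n1.mk = "zv"  [terminal]
4. n2.pre = true  [true]
5. n2.sig = 28  [S.tag + 2]
6. n3.tag = false  [C.pre == false]
7. n4.pre = "kn"  [terminal]
8. n3.env = -7  [-7]
9. n2.val = 24  [C.sig * -1 + 52]
10. n2.tag = "wv"  ["wv"]
11. n5.env = 11  [terminal]
12. n0.ok = true  [C.val > 23]

true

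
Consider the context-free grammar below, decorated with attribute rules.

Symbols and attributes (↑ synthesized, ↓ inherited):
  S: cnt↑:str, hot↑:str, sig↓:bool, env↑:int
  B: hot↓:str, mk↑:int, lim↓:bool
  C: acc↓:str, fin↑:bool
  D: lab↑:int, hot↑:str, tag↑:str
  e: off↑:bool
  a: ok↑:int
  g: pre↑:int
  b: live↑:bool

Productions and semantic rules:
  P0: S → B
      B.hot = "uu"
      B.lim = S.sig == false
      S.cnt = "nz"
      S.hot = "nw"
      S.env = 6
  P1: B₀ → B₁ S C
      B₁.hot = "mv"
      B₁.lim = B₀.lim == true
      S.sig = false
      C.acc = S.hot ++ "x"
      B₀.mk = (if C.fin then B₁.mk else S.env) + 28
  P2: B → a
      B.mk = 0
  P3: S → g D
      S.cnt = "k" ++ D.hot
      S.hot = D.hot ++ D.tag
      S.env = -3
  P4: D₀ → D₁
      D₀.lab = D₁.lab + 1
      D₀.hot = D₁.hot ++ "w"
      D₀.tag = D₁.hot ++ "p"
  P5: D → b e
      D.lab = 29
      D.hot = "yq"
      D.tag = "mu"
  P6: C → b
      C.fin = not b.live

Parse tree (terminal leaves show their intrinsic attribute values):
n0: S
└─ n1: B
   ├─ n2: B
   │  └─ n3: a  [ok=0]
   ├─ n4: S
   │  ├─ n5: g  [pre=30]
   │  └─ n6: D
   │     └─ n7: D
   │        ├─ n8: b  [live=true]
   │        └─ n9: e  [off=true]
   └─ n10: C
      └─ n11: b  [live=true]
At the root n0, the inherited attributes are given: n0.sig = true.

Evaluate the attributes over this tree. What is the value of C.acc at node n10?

"yqwyqpx"

1. n0.sig = true  [given at root]
2. n1.hot = "uu"  ["uu"]
3. n1.lim = false  [S.sig == false]
4. n2.hot = "mv"  ["mv"]
5. n2.lim = false  [B₀.lim == true]
6. n3.ok = 0  [terminal]
7. n2.mk = 0  [0]
8. n4.sig = false  [false]
9. n5.pre = 30  [terminal]
10. n8.live = true  [terminal]
11. n9.off = true  [terminal]
12. n7.lab = 29  [29]
13. n7.hot = "yq"  ["yq"]
14. n7.tag = "mu"  ["mu"]
15. n6.lab = 30  [D₁.lab + 1]
16. n6.hot = "yqw"  [D₁.hot ++ "w"]
17. n6.tag = "yqp"  [D₁.hot ++ "p"]
18. n4.cnt = "kyqw"  ["k" ++ D.hot]
19. n4.hot = "yqwyqp"  [D.hot ++ D.tag]
20. n4.env = -3  [-3]
21. n10.acc = "yqwyqpx"  [S.hot ++ "x"]
22. n11.live = true  [terminal]
23. n10.fin = false  [not b.live]
24. n1.mk = 25  [(if C.fin then B₁.mk else S.env) + 28]
25. n0.cnt = "nz"  ["nz"]
26. n0.hot = "nw"  ["nw"]
27. n0.env = 6  [6]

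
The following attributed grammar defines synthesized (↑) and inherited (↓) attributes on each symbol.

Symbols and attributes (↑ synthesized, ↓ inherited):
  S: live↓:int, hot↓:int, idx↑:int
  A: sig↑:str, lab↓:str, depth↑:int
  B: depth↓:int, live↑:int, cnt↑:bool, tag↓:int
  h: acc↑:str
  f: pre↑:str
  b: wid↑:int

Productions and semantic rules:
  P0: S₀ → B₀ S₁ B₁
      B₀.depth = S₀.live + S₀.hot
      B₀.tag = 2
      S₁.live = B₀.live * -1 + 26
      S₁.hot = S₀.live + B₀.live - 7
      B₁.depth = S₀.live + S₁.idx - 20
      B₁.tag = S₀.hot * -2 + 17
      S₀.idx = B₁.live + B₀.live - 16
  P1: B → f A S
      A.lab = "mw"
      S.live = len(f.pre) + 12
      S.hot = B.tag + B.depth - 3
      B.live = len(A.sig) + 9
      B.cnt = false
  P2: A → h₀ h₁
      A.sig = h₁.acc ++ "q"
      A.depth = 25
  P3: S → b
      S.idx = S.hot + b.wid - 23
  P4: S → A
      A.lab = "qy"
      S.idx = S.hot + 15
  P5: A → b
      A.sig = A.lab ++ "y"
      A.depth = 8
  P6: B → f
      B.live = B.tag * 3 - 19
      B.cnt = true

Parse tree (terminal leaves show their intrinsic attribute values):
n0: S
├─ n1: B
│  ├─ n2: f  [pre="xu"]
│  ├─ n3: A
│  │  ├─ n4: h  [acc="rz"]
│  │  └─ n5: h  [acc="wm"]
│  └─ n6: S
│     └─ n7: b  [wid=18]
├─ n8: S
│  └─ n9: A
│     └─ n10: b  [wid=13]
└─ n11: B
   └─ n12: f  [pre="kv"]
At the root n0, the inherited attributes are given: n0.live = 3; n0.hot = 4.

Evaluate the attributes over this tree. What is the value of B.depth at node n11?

1. n0.live = 3  [given at root]
2. n0.hot = 4  [given at root]
3. n1.depth = 7  [S₀.live + S₀.hot]
4. n1.tag = 2  [2]
5. n2.pre = "xu"  [terminal]
6. n3.lab = "mw"  ["mw"]
7. n4.acc = "rz"  [terminal]
8. n5.acc = "wm"  [terminal]
9. n3.sig = "wmq"  [h₁.acc ++ "q"]
10. n3.depth = 25  [25]
11. n6.live = 14  [len(f.pre) + 12]
12. n6.hot = 6  [B.tag + B.depth - 3]
13. n7.wid = 18  [terminal]
14. n6.idx = 1  [S.hot + b.wid - 23]
15. n1.live = 12  [len(A.sig) + 9]
16. n1.cnt = false  [false]
17. n8.live = 14  [B₀.live * -1 + 26]
18. n8.hot = 8  [S₀.live + B₀.live - 7]
19. n9.lab = "qy"  ["qy"]
20. n10.wid = 13  [terminal]
21. n9.sig = "qyy"  [A.lab ++ "y"]
22. n9.depth = 8  [8]
23. n8.idx = 23  [S.hot + 15]
24. n11.depth = 6  [S₀.live + S₁.idx - 20]
25. n11.tag = 9  [S₀.hot * -2 + 17]
26. n12.pre = "kv"  [terminal]
27. n11.live = 8  [B.tag * 3 - 19]
28. n11.cnt = true  [true]
29. n0.idx = 4  [B₁.live + B₀.live - 16]

6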